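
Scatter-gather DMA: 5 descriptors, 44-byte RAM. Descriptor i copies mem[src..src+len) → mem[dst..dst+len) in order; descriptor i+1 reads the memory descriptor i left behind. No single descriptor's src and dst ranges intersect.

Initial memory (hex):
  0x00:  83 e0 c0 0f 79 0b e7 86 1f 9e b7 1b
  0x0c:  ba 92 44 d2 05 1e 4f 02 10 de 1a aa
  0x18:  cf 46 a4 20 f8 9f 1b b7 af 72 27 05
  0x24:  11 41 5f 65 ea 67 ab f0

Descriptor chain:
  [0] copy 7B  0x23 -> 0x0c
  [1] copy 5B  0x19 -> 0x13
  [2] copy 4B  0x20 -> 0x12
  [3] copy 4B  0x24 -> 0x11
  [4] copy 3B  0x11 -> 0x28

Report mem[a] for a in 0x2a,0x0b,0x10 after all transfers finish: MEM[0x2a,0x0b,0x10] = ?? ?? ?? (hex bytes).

MEM[0x2a,0x0b,0x10] = 5f 1b 65

#0 dst[0x0c+7] := {0x05,0x11,0x41,0x5f,0x65,0xea,0x67}
#1 dst[0x13+5] := {0x46,0xa4,0x20,0xf8,0x9f}
#2 dst[0x12+4] := {0xaf,0x72,0x27,0x05}
#3 dst[0x11+4] := {0x11,0x41,0x5f,0x65}
#4 dst[0x28+3] := {0x11,0x41,0x5f}
query mem[0x2a]=0x5f, mem[0x0b]=0x1b, mem[0x10]=0x65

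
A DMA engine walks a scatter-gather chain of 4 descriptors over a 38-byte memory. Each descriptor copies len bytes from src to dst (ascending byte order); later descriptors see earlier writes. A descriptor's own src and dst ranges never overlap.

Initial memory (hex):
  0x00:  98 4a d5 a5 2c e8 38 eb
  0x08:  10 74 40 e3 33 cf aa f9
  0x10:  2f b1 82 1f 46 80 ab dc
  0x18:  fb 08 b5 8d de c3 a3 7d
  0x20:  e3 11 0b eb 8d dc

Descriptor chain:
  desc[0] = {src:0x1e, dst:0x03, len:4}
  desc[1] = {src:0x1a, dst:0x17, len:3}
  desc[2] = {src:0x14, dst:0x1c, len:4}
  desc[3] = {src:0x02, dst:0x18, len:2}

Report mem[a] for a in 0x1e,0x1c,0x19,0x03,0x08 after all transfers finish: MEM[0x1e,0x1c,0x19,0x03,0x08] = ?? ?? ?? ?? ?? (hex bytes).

MEM[0x1e,0x1c,0x19,0x03,0x08] = ab 46 a3 a3 10

  after D0: wrote 4B at 0x03 = a37de311
  after D1: wrote 3B at 0x17 = b58dde
  after D2: wrote 4B at 0x1c = 4680abb5
  after D3: wrote 2B at 0x18 = d5a3
query mem[0x1e]=0xab, mem[0x1c]=0x46, mem[0x19]=0xa3, mem[0x03]=0xa3, mem[0x08]=0x10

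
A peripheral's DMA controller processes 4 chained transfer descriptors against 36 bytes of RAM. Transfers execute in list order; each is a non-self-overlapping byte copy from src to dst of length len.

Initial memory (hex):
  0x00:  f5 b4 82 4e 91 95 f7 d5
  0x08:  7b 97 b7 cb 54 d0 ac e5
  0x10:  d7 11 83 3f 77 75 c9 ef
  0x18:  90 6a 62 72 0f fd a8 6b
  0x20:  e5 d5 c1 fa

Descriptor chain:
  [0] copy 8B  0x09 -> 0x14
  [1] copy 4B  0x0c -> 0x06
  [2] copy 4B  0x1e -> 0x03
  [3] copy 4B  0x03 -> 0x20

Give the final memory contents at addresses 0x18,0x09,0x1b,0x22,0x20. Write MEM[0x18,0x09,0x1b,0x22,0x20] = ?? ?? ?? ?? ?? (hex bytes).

D0: mem[0x14..0x1b] <- [97 b7 cb 54 d0 ac e5 d7]
D1: mem[0x06..0x09] <- [54 d0 ac e5]
D2: mem[0x03..0x06] <- [a8 6b e5 d5]
D3: mem[0x20..0x23] <- [a8 6b e5 d5]
query mem[0x18]=0xd0, mem[0x09]=0xe5, mem[0x1b]=0xd7, mem[0x22]=0xe5, mem[0x20]=0xa8

MEM[0x18,0x09,0x1b,0x22,0x20] = d0 e5 d7 e5 a8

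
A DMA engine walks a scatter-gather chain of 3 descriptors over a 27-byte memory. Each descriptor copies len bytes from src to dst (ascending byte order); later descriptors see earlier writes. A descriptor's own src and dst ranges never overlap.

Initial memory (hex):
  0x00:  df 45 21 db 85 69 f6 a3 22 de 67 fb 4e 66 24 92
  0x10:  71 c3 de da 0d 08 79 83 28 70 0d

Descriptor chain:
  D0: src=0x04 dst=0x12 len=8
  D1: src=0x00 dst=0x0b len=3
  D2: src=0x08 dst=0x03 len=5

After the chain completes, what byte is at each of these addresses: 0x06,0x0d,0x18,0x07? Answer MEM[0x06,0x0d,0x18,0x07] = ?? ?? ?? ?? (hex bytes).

MEM[0x06,0x0d,0x18,0x07] = df 21 67 45

#0 dst[0x12+8] := {0x85,0x69,0xf6,0xa3,0x22,0xde,0x67,0xfb}
#1 dst[0x0b+3] := {0xdf,0x45,0x21}
#2 dst[0x03+5] := {0x22,0xde,0x67,0xdf,0x45}
query mem[0x06]=0xdf, mem[0x0d]=0x21, mem[0x18]=0x67, mem[0x07]=0x45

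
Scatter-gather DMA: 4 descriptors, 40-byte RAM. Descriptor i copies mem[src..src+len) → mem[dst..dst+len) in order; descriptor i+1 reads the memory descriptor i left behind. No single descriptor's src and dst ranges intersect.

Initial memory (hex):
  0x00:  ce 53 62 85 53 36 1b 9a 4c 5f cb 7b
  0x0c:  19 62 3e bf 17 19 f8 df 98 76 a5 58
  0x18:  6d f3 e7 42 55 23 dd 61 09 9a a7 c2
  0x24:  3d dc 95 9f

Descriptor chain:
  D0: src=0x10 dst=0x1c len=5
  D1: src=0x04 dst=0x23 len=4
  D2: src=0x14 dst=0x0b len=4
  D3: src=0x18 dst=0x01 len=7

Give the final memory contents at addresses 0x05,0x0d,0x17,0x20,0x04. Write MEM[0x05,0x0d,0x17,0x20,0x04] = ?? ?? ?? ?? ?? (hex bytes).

[0] 0x10->0x1c len=5 : 17 19 f8 df 98
[1] 0x04->0x23 len=4 : 53 36 1b 9a
[2] 0x14->0x0b len=4 : 98 76 a5 58
[3] 0x18->0x01 len=7 : 6d f3 e7 42 17 19 f8
query mem[0x05]=0x17, mem[0x0d]=0xa5, mem[0x17]=0x58, mem[0x20]=0x98, mem[0x04]=0x42

MEM[0x05,0x0d,0x17,0x20,0x04] = 17 a5 58 98 42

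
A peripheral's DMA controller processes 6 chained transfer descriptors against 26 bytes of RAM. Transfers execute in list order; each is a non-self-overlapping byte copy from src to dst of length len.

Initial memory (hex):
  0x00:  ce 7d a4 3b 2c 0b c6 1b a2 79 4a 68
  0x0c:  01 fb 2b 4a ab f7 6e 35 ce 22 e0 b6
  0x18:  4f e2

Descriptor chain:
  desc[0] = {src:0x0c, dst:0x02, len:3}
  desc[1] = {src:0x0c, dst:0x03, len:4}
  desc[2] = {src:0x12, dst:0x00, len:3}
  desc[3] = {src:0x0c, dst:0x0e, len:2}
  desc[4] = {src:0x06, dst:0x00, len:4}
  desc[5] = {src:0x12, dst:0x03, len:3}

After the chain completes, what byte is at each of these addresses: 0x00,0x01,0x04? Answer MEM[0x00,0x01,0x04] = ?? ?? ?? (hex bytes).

MEM[0x00,0x01,0x04] = 4a 1b 35

  after D0: wrote 3B at 0x02 = 01fb2b
  after D1: wrote 4B at 0x03 = 01fb2b4a
  after D2: wrote 3B at 0x00 = 6e35ce
  after D3: wrote 2B at 0x0e = 01fb
  after D4: wrote 4B at 0x00 = 4a1ba279
  after D5: wrote 3B at 0x03 = 6e35ce
query mem[0x00]=0x4a, mem[0x01]=0x1b, mem[0x04]=0x35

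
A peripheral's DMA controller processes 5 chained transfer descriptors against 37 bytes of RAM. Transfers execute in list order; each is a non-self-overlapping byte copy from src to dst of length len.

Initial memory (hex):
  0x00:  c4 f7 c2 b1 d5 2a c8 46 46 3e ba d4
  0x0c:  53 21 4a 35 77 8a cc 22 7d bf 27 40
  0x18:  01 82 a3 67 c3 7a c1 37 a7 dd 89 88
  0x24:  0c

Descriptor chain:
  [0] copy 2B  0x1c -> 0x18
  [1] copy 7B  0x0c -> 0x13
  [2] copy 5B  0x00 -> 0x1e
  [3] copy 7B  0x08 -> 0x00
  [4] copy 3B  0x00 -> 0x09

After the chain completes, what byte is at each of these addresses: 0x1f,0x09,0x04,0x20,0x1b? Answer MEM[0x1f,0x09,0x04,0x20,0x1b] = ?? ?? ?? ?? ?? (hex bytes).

[0] 0x1c->0x18 len=2 : c3 7a
[1] 0x0c->0x13 len=7 : 53 21 4a 35 77 8a cc
[2] 0x00->0x1e len=5 : c4 f7 c2 b1 d5
[3] 0x08->0x00 len=7 : 46 3e ba d4 53 21 4a
[4] 0x00->0x09 len=3 : 46 3e ba
query mem[0x1f]=0xf7, mem[0x09]=0x46, mem[0x04]=0x53, mem[0x20]=0xc2, mem[0x1b]=0x67

MEM[0x1f,0x09,0x04,0x20,0x1b] = f7 46 53 c2 67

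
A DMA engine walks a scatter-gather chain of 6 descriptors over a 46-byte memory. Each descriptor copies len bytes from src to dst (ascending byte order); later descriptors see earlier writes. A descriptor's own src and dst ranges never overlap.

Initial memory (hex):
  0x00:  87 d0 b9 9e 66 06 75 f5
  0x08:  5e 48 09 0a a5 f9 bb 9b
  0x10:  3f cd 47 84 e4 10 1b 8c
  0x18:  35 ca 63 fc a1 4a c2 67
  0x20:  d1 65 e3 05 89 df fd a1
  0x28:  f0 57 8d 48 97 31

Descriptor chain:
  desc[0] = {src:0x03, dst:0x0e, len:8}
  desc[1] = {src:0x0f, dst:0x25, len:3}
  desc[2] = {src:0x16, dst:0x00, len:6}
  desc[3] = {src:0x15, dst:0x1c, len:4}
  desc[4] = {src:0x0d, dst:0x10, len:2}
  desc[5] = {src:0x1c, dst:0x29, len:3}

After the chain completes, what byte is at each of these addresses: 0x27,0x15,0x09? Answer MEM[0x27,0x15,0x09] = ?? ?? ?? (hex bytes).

MEM[0x27,0x15,0x09] = 75 09 48

#0 dst[0x0e+8] := {0x9e,0x66,0x06,0x75,0xf5,0x5e,0x48,0x09}
#1 dst[0x25+3] := {0x66,0x06,0x75}
#2 dst[0x00+6] := {0x1b,0x8c,0x35,0xca,0x63,0xfc}
#3 dst[0x1c+4] := {0x09,0x1b,0x8c,0x35}
#4 dst[0x10+2] := {0xf9,0x9e}
#5 dst[0x29+3] := {0x09,0x1b,0x8c}
query mem[0x27]=0x75, mem[0x15]=0x09, mem[0x09]=0x48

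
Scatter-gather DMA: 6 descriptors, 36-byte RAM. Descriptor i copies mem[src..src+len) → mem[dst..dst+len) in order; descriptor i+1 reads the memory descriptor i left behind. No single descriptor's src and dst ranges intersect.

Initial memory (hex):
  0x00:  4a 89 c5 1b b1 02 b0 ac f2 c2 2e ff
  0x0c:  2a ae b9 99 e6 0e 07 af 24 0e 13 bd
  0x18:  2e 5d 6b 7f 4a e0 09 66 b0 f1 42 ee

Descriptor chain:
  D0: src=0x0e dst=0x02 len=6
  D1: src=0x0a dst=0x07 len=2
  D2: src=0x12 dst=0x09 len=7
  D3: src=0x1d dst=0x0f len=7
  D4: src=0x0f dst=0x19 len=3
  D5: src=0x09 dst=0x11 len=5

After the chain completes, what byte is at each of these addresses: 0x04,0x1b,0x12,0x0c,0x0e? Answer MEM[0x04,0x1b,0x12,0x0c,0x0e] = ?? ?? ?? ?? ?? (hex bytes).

MEM[0x04,0x1b,0x12,0x0c,0x0e] = e6 66 af 0e bd

D0: mem[0x02..0x07] <- [b9 99 e6 0e 07 af]
D1: mem[0x07..0x08] <- [2e ff]
D2: mem[0x09..0x0f] <- [07 af 24 0e 13 bd 2e]
D3: mem[0x0f..0x15] <- [e0 09 66 b0 f1 42 ee]
D4: mem[0x19..0x1b] <- [e0 09 66]
D5: mem[0x11..0x15] <- [07 af 24 0e 13]
query mem[0x04]=0xe6, mem[0x1b]=0x66, mem[0x12]=0xaf, mem[0x0c]=0x0e, mem[0x0e]=0xbd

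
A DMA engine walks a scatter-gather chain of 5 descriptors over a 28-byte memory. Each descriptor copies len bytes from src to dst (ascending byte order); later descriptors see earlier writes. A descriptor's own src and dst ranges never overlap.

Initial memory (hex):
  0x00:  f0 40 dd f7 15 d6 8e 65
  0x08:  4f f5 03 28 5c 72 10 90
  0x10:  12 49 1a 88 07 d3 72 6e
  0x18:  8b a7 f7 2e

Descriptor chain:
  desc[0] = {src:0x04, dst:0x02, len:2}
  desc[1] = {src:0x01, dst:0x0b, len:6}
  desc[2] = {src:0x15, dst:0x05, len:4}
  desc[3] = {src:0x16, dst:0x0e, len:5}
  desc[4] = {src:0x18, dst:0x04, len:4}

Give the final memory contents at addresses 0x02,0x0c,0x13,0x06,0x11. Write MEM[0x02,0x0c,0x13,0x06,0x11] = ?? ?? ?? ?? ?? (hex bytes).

#0 dst[0x02+2] := {0x15,0xd6}
#1 dst[0x0b+6] := {0x40,0x15,0xd6,0x15,0xd6,0x8e}
#2 dst[0x05+4] := {0xd3,0x72,0x6e,0x8b}
#3 dst[0x0e+5] := {0x72,0x6e,0x8b,0xa7,0xf7}
#4 dst[0x04+4] := {0x8b,0xa7,0xf7,0x2e}
query mem[0x02]=0x15, mem[0x0c]=0x15, mem[0x13]=0x88, mem[0x06]=0xf7, mem[0x11]=0xa7

MEM[0x02,0x0c,0x13,0x06,0x11] = 15 15 88 f7 a7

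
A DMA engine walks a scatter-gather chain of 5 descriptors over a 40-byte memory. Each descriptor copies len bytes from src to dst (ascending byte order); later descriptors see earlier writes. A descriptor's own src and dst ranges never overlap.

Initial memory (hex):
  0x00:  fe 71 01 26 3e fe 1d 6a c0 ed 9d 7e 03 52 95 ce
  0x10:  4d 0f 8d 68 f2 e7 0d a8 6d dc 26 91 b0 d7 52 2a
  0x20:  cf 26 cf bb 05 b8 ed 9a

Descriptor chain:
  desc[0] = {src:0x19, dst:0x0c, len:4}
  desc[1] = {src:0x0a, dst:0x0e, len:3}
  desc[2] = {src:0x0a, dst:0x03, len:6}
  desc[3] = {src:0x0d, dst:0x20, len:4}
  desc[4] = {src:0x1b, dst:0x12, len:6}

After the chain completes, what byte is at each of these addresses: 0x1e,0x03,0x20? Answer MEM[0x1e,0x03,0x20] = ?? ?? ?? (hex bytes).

[0] 0x19->0x0c len=4 : dc 26 91 b0
[1] 0x0a->0x0e len=3 : 9d 7e dc
[2] 0x0a->0x03 len=6 : 9d 7e dc 26 9d 7e
[3] 0x0d->0x20 len=4 : 26 9d 7e dc
[4] 0x1b->0x12 len=6 : 91 b0 d7 52 2a 26
query mem[0x1e]=0x52, mem[0x03]=0x9d, mem[0x20]=0x26

MEM[0x1e,0x03,0x20] = 52 9d 26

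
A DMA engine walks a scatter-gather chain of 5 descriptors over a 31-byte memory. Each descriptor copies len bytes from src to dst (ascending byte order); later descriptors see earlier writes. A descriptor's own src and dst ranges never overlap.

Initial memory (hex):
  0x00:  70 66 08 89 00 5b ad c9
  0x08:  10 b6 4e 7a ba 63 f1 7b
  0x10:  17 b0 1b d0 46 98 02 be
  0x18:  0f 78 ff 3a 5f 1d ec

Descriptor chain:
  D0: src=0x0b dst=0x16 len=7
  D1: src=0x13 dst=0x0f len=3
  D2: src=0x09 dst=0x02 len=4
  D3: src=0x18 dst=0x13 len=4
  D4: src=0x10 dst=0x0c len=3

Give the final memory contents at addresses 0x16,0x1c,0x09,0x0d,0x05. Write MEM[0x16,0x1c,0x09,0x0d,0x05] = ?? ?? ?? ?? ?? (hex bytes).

D0: mem[0x16..0x1c] <- [7a ba 63 f1 7b 17 b0]
D1: mem[0x0f..0x11] <- [d0 46 98]
D2: mem[0x02..0x05] <- [b6 4e 7a ba]
D3: mem[0x13..0x16] <- [63 f1 7b 17]
D4: mem[0x0c..0x0e] <- [46 98 1b]
query mem[0x16]=0x17, mem[0x1c]=0xb0, mem[0x09]=0xb6, mem[0x0d]=0x98, mem[0x05]=0xba

MEM[0x16,0x1c,0x09,0x0d,0x05] = 17 b0 b6 98 ba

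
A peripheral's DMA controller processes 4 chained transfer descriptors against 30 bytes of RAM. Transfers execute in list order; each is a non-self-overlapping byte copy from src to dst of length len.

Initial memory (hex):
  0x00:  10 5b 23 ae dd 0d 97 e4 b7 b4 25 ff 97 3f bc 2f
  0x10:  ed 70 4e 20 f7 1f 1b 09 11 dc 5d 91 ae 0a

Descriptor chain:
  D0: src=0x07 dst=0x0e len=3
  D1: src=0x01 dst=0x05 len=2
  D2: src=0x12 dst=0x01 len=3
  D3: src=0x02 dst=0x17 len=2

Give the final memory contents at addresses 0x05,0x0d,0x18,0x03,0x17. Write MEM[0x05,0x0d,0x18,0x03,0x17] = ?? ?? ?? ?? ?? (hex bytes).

D0: mem[0x0e..0x10] <- [e4 b7 b4]
D1: mem[0x05..0x06] <- [5b 23]
D2: mem[0x01..0x03] <- [4e 20 f7]
D3: mem[0x17..0x18] <- [20 f7]
query mem[0x05]=0x5b, mem[0x0d]=0x3f, mem[0x18]=0xf7, mem[0x03]=0xf7, mem[0x17]=0x20

MEM[0x05,0x0d,0x18,0x03,0x17] = 5b 3f f7 f7 20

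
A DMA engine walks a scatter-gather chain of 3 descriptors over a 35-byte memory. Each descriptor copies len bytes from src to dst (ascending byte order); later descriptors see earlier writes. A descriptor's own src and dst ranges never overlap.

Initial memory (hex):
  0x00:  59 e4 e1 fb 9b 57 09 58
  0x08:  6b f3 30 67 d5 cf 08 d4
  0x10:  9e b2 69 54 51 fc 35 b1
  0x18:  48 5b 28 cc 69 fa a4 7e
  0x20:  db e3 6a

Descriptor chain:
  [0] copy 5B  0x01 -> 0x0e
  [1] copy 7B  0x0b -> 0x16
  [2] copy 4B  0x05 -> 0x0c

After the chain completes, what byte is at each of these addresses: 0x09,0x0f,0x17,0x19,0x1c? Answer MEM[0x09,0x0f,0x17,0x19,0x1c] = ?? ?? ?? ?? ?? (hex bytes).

  after D0: wrote 5B at 0x0e = e4e1fb9b57
  after D1: wrote 7B at 0x16 = 67d5cfe4e1fb9b
  after D2: wrote 4B at 0x0c = 5709586b
query mem[0x09]=0xf3, mem[0x0f]=0x6b, mem[0x17]=0xd5, mem[0x19]=0xe4, mem[0x1c]=0x9b

MEM[0x09,0x0f,0x17,0x19,0x1c] = f3 6b d5 e4 9b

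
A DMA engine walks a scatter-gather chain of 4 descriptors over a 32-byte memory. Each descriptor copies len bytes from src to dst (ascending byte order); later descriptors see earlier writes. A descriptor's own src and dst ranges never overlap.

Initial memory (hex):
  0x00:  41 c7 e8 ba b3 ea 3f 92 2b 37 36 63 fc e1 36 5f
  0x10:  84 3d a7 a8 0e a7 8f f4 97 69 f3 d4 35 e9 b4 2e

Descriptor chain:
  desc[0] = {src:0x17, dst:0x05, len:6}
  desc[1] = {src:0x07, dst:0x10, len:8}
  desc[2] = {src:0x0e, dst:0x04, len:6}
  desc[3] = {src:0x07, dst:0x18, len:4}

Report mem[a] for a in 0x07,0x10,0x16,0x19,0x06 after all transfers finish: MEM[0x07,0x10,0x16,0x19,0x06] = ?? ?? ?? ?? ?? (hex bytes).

  after D0: wrote 6B at 0x05 = f49769f3d435
  after D1: wrote 8B at 0x10 = 69f3d43563fce136
  after D2: wrote 6B at 0x04 = 365f69f3d435
  after D3: wrote 4B at 0x18 = f3d43535
query mem[0x07]=0xf3, mem[0x10]=0x69, mem[0x16]=0xe1, mem[0x19]=0xd4, mem[0x06]=0x69

MEM[0x07,0x10,0x16,0x19,0x06] = f3 69 e1 d4 69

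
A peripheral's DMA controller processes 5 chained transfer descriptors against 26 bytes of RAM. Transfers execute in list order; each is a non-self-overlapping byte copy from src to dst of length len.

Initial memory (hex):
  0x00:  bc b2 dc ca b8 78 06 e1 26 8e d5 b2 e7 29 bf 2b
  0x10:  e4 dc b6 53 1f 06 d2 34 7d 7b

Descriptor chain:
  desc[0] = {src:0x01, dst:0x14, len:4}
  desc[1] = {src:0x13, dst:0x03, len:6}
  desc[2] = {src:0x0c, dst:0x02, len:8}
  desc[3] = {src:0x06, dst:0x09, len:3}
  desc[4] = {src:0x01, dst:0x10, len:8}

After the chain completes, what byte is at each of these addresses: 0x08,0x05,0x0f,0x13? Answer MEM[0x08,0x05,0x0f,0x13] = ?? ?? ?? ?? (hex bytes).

MEM[0x08,0x05,0x0f,0x13] = b6 2b 2b bf

  after D0: wrote 4B at 0x14 = b2dccab8
  after D1: wrote 6B at 0x03 = 53b2dccab87d
  after D2: wrote 8B at 0x02 = e729bf2be4dcb653
  after D3: wrote 3B at 0x09 = e4dcb6
  after D4: wrote 8B at 0x10 = b2e729bf2be4dcb6
query mem[0x08]=0xb6, mem[0x05]=0x2b, mem[0x0f]=0x2b, mem[0x13]=0xbf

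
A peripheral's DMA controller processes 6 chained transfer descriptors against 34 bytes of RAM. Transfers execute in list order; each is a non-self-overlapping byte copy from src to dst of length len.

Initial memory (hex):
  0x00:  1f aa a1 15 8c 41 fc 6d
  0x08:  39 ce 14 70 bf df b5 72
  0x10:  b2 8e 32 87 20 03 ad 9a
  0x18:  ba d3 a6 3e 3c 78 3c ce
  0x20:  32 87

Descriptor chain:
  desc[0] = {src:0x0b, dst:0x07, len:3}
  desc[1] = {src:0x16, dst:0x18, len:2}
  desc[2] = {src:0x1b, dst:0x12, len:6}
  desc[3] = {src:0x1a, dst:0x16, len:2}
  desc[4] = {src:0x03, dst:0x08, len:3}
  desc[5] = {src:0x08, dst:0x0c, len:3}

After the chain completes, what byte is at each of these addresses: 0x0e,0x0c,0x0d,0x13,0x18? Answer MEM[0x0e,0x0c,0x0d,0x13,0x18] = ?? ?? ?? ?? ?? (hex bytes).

MEM[0x0e,0x0c,0x0d,0x13,0x18] = 41 15 8c 3c ad

  after D0: wrote 3B at 0x07 = 70bfdf
  after D1: wrote 2B at 0x18 = ad9a
  after D2: wrote 6B at 0x12 = 3e3c783cce32
  after D3: wrote 2B at 0x16 = a63e
  after D4: wrote 3B at 0x08 = 158c41
  after D5: wrote 3B at 0x0c = 158c41
query mem[0x0e]=0x41, mem[0x0c]=0x15, mem[0x0d]=0x8c, mem[0x13]=0x3c, mem[0x18]=0xad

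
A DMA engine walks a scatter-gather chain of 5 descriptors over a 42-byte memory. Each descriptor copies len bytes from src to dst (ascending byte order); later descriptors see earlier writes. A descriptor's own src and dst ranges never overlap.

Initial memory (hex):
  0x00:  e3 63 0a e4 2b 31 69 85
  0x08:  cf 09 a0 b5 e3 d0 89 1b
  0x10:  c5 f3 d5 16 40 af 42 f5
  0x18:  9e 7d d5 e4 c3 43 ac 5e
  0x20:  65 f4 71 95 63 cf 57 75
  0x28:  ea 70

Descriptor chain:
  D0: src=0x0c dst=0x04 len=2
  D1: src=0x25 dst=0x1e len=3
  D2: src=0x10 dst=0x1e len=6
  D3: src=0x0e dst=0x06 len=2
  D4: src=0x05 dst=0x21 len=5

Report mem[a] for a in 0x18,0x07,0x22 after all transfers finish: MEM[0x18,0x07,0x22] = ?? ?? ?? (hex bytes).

D0: mem[0x04..0x05] <- [e3 d0]
D1: mem[0x1e..0x20] <- [cf 57 75]
D2: mem[0x1e..0x23] <- [c5 f3 d5 16 40 af]
D3: mem[0x06..0x07] <- [89 1b]
D4: mem[0x21..0x25] <- [d0 89 1b cf 09]
query mem[0x18]=0x9e, mem[0x07]=0x1b, mem[0x22]=0x89

MEM[0x18,0x07,0x22] = 9e 1b 89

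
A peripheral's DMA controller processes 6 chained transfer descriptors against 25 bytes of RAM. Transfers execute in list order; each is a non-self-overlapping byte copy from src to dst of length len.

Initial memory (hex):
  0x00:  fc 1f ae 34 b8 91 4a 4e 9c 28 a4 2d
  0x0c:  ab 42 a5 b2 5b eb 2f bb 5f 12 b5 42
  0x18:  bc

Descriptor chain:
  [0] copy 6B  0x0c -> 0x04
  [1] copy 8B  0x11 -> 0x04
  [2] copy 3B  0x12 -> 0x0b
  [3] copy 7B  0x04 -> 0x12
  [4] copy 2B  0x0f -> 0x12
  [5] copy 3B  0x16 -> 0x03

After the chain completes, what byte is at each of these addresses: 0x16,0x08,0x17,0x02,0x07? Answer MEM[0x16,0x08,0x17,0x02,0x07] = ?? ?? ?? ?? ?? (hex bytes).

[0] 0x0c->0x04 len=6 : ab 42 a5 b2 5b eb
[1] 0x11->0x04 len=8 : eb 2f bb 5f 12 b5 42 bc
[2] 0x12->0x0b len=3 : 2f bb 5f
[3] 0x04->0x12 len=7 : eb 2f bb 5f 12 b5 42
[4] 0x0f->0x12 len=2 : b2 5b
[5] 0x16->0x03 len=3 : 12 b5 42
query mem[0x16]=0x12, mem[0x08]=0x12, mem[0x17]=0xb5, mem[0x02]=0xae, mem[0x07]=0x5f

MEM[0x16,0x08,0x17,0x02,0x07] = 12 12 b5 ae 5f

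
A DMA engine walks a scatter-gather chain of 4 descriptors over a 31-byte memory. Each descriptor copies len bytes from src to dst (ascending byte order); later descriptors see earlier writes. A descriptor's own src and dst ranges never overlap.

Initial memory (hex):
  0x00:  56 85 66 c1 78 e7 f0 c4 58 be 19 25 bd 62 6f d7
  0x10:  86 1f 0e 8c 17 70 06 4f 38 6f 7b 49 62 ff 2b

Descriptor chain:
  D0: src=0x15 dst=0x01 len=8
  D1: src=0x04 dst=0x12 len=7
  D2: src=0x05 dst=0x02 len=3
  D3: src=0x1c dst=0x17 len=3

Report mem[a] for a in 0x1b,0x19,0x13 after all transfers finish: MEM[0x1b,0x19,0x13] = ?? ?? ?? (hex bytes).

#0 dst[0x01+8] := {0x70,0x06,0x4f,0x38,0x6f,0x7b,0x49,0x62}
#1 dst[0x12+7] := {0x38,0x6f,0x7b,0x49,0x62,0xbe,0x19}
#2 dst[0x02+3] := {0x6f,0x7b,0x49}
#3 dst[0x17+3] := {0x62,0xff,0x2b}
query mem[0x1b]=0x49, mem[0x19]=0x2b, mem[0x13]=0x6f

MEM[0x1b,0x19,0x13] = 49 2b 6f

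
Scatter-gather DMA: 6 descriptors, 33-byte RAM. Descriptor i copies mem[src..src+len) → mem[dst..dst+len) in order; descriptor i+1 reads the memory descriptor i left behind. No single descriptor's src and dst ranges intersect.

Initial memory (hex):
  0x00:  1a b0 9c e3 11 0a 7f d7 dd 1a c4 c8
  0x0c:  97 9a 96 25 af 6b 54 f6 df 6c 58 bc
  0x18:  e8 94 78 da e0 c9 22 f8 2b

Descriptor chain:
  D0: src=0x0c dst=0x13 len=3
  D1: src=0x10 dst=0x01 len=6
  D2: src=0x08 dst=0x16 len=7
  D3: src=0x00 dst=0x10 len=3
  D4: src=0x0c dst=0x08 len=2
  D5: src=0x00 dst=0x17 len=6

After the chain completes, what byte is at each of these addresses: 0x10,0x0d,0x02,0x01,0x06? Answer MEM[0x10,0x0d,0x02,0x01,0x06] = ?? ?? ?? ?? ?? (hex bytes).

[0] 0x0c->0x13 len=3 : 97 9a 96
[1] 0x10->0x01 len=6 : af 6b 54 97 9a 96
[2] 0x08->0x16 len=7 : dd 1a c4 c8 97 9a 96
[3] 0x00->0x10 len=3 : 1a af 6b
[4] 0x0c->0x08 len=2 : 97 9a
[5] 0x00->0x17 len=6 : 1a af 6b 54 97 9a
query mem[0x10]=0x1a, mem[0x0d]=0x9a, mem[0x02]=0x6b, mem[0x01]=0xaf, mem[0x06]=0x96

MEM[0x10,0x0d,0x02,0x01,0x06] = 1a 9a 6b af 96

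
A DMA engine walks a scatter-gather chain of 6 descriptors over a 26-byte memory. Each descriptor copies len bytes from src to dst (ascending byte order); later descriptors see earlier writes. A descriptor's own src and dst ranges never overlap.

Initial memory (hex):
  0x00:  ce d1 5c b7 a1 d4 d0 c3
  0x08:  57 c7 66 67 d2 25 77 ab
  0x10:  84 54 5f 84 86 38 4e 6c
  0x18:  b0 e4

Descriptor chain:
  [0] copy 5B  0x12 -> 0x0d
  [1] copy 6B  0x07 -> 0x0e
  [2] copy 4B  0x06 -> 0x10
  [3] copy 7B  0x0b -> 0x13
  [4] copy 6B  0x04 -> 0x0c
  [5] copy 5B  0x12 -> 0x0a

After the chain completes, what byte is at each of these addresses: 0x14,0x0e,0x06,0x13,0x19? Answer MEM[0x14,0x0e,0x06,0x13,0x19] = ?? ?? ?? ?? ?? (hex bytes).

  after D0: wrote 5B at 0x0d = 5f8486384e
  after D1: wrote 6B at 0x0e = c357c76667d2
  after D2: wrote 4B at 0x10 = d0c357c7
  after D3: wrote 7B at 0x13 = 67d25fc357d0c3
  after D4: wrote 6B at 0x0c = a1d4d0c357c7
  after D5: wrote 5B at 0x0a = 5767d25fc3
query mem[0x14]=0xd2, mem[0x0e]=0xc3, mem[0x06]=0xd0, mem[0x13]=0x67, mem[0x19]=0xc3

MEM[0x14,0x0e,0x06,0x13,0x19] = d2 c3 d0 67 c3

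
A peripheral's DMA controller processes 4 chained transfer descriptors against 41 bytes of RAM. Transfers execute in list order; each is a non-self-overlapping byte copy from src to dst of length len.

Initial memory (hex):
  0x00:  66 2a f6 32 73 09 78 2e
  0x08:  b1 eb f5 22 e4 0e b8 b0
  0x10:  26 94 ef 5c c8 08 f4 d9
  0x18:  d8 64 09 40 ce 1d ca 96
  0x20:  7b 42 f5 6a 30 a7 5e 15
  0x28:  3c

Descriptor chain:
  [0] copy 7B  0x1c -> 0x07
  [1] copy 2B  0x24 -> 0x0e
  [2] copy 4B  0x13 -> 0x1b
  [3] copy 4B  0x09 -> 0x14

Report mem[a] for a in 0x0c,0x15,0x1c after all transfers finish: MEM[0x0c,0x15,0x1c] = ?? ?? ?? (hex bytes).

#0 dst[0x07+7] := {0xce,0x1d,0xca,0x96,0x7b,0x42,0xf5}
#1 dst[0x0e+2] := {0x30,0xa7}
#2 dst[0x1b+4] := {0x5c,0xc8,0x08,0xf4}
#3 dst[0x14+4] := {0xca,0x96,0x7b,0x42}
query mem[0x0c]=0x42, mem[0x15]=0x96, mem[0x1c]=0xc8

MEM[0x0c,0x15,0x1c] = 42 96 c8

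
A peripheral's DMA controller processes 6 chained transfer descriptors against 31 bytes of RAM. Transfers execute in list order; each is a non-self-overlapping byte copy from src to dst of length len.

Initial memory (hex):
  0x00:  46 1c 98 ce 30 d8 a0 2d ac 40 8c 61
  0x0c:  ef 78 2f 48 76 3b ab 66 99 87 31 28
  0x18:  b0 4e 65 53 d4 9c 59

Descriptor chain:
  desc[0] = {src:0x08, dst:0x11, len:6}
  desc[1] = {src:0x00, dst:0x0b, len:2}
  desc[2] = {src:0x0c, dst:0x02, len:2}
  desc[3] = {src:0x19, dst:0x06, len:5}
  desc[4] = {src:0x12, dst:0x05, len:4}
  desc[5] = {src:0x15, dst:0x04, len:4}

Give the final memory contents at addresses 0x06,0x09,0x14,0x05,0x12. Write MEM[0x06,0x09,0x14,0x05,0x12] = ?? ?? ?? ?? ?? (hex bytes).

MEM[0x06,0x09,0x14,0x05,0x12] = 28 d4 61 78 40

D0: mem[0x11..0x16] <- [ac 40 8c 61 ef 78]
D1: mem[0x0b..0x0c] <- [46 1c]
D2: mem[0x02..0x03] <- [1c 78]
D3: mem[0x06..0x0a] <- [4e 65 53 d4 9c]
D4: mem[0x05..0x08] <- [40 8c 61 ef]
D5: mem[0x04..0x07] <- [ef 78 28 b0]
query mem[0x06]=0x28, mem[0x09]=0xd4, mem[0x14]=0x61, mem[0x05]=0x78, mem[0x12]=0x40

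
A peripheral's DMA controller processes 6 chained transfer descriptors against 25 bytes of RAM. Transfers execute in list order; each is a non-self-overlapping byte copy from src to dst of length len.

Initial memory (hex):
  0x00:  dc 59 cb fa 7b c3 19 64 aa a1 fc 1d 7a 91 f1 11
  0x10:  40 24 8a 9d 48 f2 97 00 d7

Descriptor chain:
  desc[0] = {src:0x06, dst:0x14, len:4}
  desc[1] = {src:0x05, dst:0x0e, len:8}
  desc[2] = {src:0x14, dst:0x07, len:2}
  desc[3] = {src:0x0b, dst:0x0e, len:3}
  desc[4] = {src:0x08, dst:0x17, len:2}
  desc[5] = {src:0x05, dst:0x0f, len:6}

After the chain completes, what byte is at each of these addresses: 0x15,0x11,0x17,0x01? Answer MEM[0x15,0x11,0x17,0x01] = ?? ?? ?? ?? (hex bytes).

MEM[0x15,0x11,0x17,0x01] = 7a 1d 7a 59

D0: mem[0x14..0x17] <- [19 64 aa a1]
D1: mem[0x0e..0x15] <- [c3 19 64 aa a1 fc 1d 7a]
D2: mem[0x07..0x08] <- [1d 7a]
D3: mem[0x0e..0x10] <- [1d 7a 91]
D4: mem[0x17..0x18] <- [7a a1]
D5: mem[0x0f..0x14] <- [c3 19 1d 7a a1 fc]
query mem[0x15]=0x7a, mem[0x11]=0x1d, mem[0x17]=0x7a, mem[0x01]=0x59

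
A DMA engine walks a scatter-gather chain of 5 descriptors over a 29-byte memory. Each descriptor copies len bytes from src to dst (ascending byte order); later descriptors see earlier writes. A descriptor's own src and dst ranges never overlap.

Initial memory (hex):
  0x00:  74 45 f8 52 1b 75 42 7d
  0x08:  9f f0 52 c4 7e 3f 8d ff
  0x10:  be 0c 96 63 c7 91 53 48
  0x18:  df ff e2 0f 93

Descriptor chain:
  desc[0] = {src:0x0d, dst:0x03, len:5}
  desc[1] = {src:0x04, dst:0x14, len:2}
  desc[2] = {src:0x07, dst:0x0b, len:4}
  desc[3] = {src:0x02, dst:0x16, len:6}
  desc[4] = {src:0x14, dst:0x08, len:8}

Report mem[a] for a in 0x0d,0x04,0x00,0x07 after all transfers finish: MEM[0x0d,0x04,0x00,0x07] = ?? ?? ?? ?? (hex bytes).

  after D0: wrote 5B at 0x03 = 3f8dffbe0c
  after D1: wrote 2B at 0x14 = 8dff
  after D2: wrote 4B at 0x0b = 0c9ff052
  after D3: wrote 6B at 0x16 = f83f8dffbe0c
  after D4: wrote 8B at 0x08 = 8dfff83f8dffbe0c
query mem[0x0d]=0xff, mem[0x04]=0x8d, mem[0x00]=0x74, mem[0x07]=0x0c

MEM[0x0d,0x04,0x00,0x07] = ff 8d 74 0c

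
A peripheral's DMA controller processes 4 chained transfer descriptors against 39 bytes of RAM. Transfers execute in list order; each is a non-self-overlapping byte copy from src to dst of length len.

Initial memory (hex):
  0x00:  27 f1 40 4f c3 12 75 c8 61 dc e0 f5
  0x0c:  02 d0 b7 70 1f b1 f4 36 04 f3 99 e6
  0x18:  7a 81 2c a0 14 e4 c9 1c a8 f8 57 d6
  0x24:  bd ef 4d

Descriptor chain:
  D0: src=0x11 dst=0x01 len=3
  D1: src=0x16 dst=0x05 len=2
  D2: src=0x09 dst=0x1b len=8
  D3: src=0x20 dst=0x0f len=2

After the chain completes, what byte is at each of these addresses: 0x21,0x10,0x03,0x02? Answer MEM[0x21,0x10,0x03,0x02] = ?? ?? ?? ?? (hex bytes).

MEM[0x21,0x10,0x03,0x02] = 70 70 36 f4

#0 dst[0x01+3] := {0xb1,0xf4,0x36}
#1 dst[0x05+2] := {0x99,0xe6}
#2 dst[0x1b+8] := {0xdc,0xe0,0xf5,0x02,0xd0,0xb7,0x70,0x1f}
#3 dst[0x0f+2] := {0xb7,0x70}
query mem[0x21]=0x70, mem[0x10]=0x70, mem[0x03]=0x36, mem[0x02]=0xf4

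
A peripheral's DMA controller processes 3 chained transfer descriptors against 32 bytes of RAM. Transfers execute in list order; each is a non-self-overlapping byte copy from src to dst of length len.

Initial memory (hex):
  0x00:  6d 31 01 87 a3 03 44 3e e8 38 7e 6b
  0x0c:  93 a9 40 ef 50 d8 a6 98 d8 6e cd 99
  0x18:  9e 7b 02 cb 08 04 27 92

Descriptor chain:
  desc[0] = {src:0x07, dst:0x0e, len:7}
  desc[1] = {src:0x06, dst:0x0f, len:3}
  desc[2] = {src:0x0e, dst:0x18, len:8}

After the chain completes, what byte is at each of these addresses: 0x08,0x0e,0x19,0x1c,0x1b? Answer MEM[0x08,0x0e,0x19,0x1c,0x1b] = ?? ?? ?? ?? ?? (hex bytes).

  after D0: wrote 7B at 0x0e = 3ee8387e6b93a9
  after D1: wrote 3B at 0x0f = 443ee8
  after D2: wrote 8B at 0x18 = 3e443ee86b93a96e
query mem[0x08]=0xe8, mem[0x0e]=0x3e, mem[0x19]=0x44, mem[0x1c]=0x6b, mem[0x1b]=0xe8

MEM[0x08,0x0e,0x19,0x1c,0x1b] = e8 3e 44 6b e8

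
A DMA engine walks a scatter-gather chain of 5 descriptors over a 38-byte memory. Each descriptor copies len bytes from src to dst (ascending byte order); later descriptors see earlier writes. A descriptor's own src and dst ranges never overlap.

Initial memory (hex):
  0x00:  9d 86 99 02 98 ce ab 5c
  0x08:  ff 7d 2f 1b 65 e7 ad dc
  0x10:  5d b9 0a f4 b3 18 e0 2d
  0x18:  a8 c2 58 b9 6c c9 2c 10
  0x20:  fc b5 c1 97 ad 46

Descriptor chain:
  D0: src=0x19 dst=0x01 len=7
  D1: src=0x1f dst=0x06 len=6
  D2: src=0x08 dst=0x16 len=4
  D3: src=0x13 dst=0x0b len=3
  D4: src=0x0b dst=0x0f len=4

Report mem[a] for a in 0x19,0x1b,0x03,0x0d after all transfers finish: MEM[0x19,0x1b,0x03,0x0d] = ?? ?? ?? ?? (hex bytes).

MEM[0x19,0x1b,0x03,0x0d] = ad b9 b9 18

  after D0: wrote 7B at 0x01 = c258b96cc92c10
  after D1: wrote 6B at 0x06 = 10fcb5c197ad
  after D2: wrote 4B at 0x16 = b5c197ad
  after D3: wrote 3B at 0x0b = f4b318
  after D4: wrote 4B at 0x0f = f4b318ad
query mem[0x19]=0xad, mem[0x1b]=0xb9, mem[0x03]=0xb9, mem[0x0d]=0x18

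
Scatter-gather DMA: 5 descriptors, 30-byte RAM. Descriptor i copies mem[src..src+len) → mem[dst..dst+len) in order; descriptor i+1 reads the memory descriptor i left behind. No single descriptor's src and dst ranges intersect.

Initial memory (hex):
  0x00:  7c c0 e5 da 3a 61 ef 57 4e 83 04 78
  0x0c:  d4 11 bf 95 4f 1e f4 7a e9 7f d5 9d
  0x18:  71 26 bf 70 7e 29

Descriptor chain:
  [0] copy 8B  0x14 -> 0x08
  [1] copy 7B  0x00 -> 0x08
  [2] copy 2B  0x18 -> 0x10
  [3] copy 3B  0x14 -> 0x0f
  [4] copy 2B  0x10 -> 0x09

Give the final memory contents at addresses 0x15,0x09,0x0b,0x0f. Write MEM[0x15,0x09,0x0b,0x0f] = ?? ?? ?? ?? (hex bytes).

MEM[0x15,0x09,0x0b,0x0f] = 7f 7f da e9

#0 dst[0x08+8] := {0xe9,0x7f,0xd5,0x9d,0x71,0x26,0xbf,0x70}
#1 dst[0x08+7] := {0x7c,0xc0,0xe5,0xda,0x3a,0x61,0xef}
#2 dst[0x10+2] := {0x71,0x26}
#3 dst[0x0f+3] := {0xe9,0x7f,0xd5}
#4 dst[0x09+2] := {0x7f,0xd5}
query mem[0x15]=0x7f, mem[0x09]=0x7f, mem[0x0b]=0xda, mem[0x0f]=0xe9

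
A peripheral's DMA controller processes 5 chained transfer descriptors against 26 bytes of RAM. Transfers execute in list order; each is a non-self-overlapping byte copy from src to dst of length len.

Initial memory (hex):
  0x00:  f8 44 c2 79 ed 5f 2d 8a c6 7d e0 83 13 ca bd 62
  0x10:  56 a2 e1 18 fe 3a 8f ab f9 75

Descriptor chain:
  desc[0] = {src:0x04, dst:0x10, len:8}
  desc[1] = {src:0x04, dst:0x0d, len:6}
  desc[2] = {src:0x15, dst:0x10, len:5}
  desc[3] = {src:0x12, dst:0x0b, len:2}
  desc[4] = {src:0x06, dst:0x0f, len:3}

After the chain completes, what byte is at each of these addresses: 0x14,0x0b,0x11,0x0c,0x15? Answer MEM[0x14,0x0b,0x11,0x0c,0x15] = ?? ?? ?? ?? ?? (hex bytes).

MEM[0x14,0x0b,0x11,0x0c,0x15] = 75 83 c6 f9 7d

  after D0: wrote 8B at 0x10 = ed5f2d8ac67de083
  after D1: wrote 6B at 0x0d = ed5f2d8ac67d
  after D2: wrote 5B at 0x10 = 7de083f975
  after D3: wrote 2B at 0x0b = 83f9
  after D4: wrote 3B at 0x0f = 2d8ac6
query mem[0x14]=0x75, mem[0x0b]=0x83, mem[0x11]=0xc6, mem[0x0c]=0xf9, mem[0x15]=0x7d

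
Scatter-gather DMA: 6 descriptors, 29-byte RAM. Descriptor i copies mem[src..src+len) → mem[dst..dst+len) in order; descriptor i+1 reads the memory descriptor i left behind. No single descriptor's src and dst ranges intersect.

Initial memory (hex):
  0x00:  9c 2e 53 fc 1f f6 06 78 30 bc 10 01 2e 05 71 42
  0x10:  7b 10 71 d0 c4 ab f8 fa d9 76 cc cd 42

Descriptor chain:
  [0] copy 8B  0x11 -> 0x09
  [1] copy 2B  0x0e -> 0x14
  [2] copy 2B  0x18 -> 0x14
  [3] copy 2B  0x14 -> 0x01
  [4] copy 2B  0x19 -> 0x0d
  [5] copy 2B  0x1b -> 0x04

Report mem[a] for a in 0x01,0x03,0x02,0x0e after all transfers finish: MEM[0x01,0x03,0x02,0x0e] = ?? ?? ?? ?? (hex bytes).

D0: mem[0x09..0x10] <- [10 71 d0 c4 ab f8 fa d9]
D1: mem[0x14..0x15] <- [f8 fa]
D2: mem[0x14..0x15] <- [d9 76]
D3: mem[0x01..0x02] <- [d9 76]
D4: mem[0x0d..0x0e] <- [76 cc]
D5: mem[0x04..0x05] <- [cd 42]
query mem[0x01]=0xd9, mem[0x03]=0xfc, mem[0x02]=0x76, mem[0x0e]=0xcc

MEM[0x01,0x03,0x02,0x0e] = d9 fc 76 cc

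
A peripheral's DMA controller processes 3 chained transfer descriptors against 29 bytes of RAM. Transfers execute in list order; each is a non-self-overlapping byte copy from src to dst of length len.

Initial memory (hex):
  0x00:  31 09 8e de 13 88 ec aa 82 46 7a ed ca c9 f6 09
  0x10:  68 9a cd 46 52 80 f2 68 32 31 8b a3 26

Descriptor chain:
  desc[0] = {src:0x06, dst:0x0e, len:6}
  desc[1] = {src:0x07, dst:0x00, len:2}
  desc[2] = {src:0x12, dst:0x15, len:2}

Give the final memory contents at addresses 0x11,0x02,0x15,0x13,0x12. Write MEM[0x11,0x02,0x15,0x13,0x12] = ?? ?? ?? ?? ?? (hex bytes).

MEM[0x11,0x02,0x15,0x13,0x12] = 46 8e 7a ed 7a

[0] 0x06->0x0e len=6 : ec aa 82 46 7a ed
[1] 0x07->0x00 len=2 : aa 82
[2] 0x12->0x15 len=2 : 7a ed
query mem[0x11]=0x46, mem[0x02]=0x8e, mem[0x15]=0x7a, mem[0x13]=0xed, mem[0x12]=0x7a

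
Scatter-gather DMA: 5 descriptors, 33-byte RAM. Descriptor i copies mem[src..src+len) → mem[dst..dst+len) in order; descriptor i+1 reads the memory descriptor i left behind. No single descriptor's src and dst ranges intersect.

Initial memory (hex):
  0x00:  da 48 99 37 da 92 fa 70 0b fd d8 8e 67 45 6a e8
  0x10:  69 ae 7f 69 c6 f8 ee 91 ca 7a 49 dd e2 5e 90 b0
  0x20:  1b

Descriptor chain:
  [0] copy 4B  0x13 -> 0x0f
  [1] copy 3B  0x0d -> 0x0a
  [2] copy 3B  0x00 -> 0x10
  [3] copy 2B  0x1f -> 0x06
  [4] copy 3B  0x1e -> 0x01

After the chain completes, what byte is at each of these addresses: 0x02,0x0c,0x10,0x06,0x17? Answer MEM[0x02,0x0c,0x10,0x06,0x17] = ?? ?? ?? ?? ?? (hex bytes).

D0: mem[0x0f..0x12] <- [69 c6 f8 ee]
D1: mem[0x0a..0x0c] <- [45 6a 69]
D2: mem[0x10..0x12] <- [da 48 99]
D3: mem[0x06..0x07] <- [b0 1b]
D4: mem[0x01..0x03] <- [90 b0 1b]
query mem[0x02]=0xb0, mem[0x0c]=0x69, mem[0x10]=0xda, mem[0x06]=0xb0, mem[0x17]=0x91

MEM[0x02,0x0c,0x10,0x06,0x17] = b0 69 da b0 91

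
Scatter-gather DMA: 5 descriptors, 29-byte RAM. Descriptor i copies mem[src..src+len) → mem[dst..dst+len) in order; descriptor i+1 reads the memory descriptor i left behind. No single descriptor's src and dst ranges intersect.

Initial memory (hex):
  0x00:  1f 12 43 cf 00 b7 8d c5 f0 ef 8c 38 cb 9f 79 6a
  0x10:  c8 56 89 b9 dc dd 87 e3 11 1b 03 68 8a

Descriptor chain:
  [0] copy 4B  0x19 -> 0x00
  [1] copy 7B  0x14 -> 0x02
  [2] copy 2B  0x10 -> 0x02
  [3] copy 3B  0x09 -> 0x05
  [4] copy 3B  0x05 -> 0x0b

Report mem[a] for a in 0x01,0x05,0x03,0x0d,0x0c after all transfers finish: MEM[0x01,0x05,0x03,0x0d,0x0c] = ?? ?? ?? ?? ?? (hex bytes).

MEM[0x01,0x05,0x03,0x0d,0x0c] = 03 ef 56 38 8c

  after D0: wrote 4B at 0x00 = 1b03688a
  after D1: wrote 7B at 0x02 = dcdd87e3111b03
  after D2: wrote 2B at 0x02 = c856
  after D3: wrote 3B at 0x05 = ef8c38
  after D4: wrote 3B at 0x0b = ef8c38
query mem[0x01]=0x03, mem[0x05]=0xef, mem[0x03]=0x56, mem[0x0d]=0x38, mem[0x0c]=0x8c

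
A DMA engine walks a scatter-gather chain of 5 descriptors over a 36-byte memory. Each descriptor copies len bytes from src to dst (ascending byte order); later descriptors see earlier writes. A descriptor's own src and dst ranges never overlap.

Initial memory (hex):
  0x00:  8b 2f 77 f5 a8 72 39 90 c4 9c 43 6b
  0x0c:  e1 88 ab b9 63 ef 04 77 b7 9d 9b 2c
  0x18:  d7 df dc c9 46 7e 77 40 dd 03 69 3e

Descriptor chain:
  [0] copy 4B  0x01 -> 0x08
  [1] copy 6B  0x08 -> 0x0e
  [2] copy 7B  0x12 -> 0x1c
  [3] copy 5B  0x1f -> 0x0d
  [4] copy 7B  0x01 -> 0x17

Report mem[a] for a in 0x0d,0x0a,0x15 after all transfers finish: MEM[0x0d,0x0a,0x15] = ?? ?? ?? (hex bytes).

#0 dst[0x08+4] := {0x2f,0x77,0xf5,0xa8}
#1 dst[0x0e+6] := {0x2f,0x77,0xf5,0xa8,0xe1,0x88}
#2 dst[0x1c+7] := {0xe1,0x88,0xb7,0x9d,0x9b,0x2c,0xd7}
#3 dst[0x0d+5] := {0x9d,0x9b,0x2c,0xd7,0x3e}
#4 dst[0x17+7] := {0x2f,0x77,0xf5,0xa8,0x72,0x39,0x90}
query mem[0x0d]=0x9d, mem[0x0a]=0xf5, mem[0x15]=0x9d

MEM[0x0d,0x0a,0x15] = 9d f5 9d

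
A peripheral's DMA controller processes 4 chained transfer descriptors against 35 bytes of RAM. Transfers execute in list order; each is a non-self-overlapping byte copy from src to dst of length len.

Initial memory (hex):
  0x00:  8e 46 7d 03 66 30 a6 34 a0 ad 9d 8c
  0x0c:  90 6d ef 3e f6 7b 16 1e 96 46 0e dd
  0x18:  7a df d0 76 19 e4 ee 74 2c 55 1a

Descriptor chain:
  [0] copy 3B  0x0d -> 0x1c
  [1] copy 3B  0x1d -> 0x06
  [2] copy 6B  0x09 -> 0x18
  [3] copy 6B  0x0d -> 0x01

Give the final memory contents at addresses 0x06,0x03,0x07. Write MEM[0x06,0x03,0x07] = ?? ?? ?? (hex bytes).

MEM[0x06,0x03,0x07] = 16 3e 3e

  after D0: wrote 3B at 0x1c = 6def3e
  after D1: wrote 3B at 0x06 = ef3e74
  after D2: wrote 6B at 0x18 = ad9d8c906def
  after D3: wrote 6B at 0x01 = 6def3ef67b16
query mem[0x06]=0x16, mem[0x03]=0x3e, mem[0x07]=0x3e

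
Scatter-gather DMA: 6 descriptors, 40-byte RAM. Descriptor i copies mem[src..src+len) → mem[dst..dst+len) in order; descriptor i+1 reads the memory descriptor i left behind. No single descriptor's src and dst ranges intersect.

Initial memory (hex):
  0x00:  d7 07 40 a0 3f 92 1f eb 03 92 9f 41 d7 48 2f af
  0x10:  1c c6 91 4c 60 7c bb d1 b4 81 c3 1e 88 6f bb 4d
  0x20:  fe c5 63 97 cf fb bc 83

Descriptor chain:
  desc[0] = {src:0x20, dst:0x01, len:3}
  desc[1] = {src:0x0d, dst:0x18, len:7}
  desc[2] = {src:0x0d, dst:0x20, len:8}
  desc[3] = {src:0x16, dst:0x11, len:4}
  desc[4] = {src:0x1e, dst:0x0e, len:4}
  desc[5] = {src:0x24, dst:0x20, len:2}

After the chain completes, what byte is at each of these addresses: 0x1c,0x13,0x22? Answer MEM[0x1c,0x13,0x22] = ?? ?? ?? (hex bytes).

D0: mem[0x01..0x03] <- [fe c5 63]
D1: mem[0x18..0x1e] <- [48 2f af 1c c6 91 4c]
D2: mem[0x20..0x27] <- [48 2f af 1c c6 91 4c 60]
D3: mem[0x11..0x14] <- [bb d1 48 2f]
D4: mem[0x0e..0x11] <- [4c 4d 48 2f]
D5: mem[0x20..0x21] <- [c6 91]
query mem[0x1c]=0xc6, mem[0x13]=0x48, mem[0x22]=0xaf

MEM[0x1c,0x13,0x22] = c6 48 af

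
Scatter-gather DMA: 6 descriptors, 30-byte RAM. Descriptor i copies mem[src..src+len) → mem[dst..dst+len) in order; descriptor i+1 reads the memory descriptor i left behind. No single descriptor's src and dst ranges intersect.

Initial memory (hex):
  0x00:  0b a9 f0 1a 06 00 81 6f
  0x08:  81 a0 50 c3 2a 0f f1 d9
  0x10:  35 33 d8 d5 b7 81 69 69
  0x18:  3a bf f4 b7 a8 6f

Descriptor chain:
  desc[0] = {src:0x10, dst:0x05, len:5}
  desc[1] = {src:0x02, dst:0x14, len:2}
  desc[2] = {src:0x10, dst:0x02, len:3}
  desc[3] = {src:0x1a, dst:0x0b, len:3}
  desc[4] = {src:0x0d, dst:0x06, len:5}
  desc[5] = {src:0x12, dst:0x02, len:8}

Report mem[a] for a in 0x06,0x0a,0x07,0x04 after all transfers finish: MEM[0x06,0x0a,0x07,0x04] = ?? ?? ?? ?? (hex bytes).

MEM[0x06,0x0a,0x07,0x04] = 69 33 69 f0

#0 dst[0x05+5] := {0x35,0x33,0xd8,0xd5,0xb7}
#1 dst[0x14+2] := {0xf0,0x1a}
#2 dst[0x02+3] := {0x35,0x33,0xd8}
#3 dst[0x0b+3] := {0xf4,0xb7,0xa8}
#4 dst[0x06+5] := {0xa8,0xf1,0xd9,0x35,0x33}
#5 dst[0x02+8] := {0xd8,0xd5,0xf0,0x1a,0x69,0x69,0x3a,0xbf}
query mem[0x06]=0x69, mem[0x0a]=0x33, mem[0x07]=0x69, mem[0x04]=0xf0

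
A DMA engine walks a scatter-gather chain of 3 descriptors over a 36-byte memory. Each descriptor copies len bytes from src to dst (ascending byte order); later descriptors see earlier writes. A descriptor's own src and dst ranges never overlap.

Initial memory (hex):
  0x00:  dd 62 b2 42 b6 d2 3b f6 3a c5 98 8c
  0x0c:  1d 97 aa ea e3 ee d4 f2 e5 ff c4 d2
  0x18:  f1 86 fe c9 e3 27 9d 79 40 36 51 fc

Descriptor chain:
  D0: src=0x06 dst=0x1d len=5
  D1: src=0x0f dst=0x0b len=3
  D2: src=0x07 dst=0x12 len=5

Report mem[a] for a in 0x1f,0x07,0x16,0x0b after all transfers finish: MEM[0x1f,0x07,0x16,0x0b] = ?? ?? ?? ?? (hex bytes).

D0: mem[0x1d..0x21] <- [3b f6 3a c5 98]
D1: mem[0x0b..0x0d] <- [ea e3 ee]
D2: mem[0x12..0x16] <- [f6 3a c5 98 ea]
query mem[0x1f]=0x3a, mem[0x07]=0xf6, mem[0x16]=0xea, mem[0x0b]=0xea

MEM[0x1f,0x07,0x16,0x0b] = 3a f6 ea ea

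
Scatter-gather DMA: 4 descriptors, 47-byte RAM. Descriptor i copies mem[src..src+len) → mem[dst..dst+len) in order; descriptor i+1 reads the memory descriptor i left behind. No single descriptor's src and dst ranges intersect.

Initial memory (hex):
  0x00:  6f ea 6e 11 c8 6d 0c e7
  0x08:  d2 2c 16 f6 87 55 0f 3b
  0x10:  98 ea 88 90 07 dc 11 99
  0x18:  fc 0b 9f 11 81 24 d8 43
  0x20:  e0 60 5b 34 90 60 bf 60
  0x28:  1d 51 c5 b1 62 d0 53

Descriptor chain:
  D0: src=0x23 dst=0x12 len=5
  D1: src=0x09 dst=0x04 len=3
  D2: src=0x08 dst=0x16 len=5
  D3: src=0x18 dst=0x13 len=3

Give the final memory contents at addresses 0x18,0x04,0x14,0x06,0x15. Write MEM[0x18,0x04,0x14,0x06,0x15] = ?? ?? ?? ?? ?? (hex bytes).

#0 dst[0x12+5] := {0x34,0x90,0x60,0xbf,0x60}
#1 dst[0x04+3] := {0x2c,0x16,0xf6}
#2 dst[0x16+5] := {0xd2,0x2c,0x16,0xf6,0x87}
#3 dst[0x13+3] := {0x16,0xf6,0x87}
query mem[0x18]=0x16, mem[0x04]=0x2c, mem[0x14]=0xf6, mem[0x06]=0xf6, mem[0x15]=0x87

MEM[0x18,0x04,0x14,0x06,0x15] = 16 2c f6 f6 87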